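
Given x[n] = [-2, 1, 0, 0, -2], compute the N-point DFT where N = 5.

X[k] = Σ(n=0 to 4) x[n] · ω_5^(nk)
where ω_5 = e^(-2πi/5)

Computing each X[k]:
X[0] = -3
X[1] = -2.3090-2.8532i
X[2] = -1.1910-1.7634i
X[3] = -1.1910+1.7634i
X[4] = -2.3090+2.8532i

X = [-3, -2.3090-2.8532i, -1.1910-1.7634i, -1.1910+1.7634i, -2.3090+2.8532i]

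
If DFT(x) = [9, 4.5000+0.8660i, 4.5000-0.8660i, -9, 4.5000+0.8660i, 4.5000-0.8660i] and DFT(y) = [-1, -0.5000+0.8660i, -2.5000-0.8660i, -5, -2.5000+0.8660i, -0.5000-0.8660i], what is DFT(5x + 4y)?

By linearity: DFT(5x + 4y) = 5·DFT(x) + 4·DFT(y)
= 5·[9, 4.5000+0.8660i, 4.5000-0.8660i, -9, 4.5000+0.8660i, 4.5000-0.8660i] + 4·[-1, -0.5000+0.8660i, -2.5000-0.8660i, -5, -2.5000+0.8660i, -0.5000-0.8660i]

Computing element-wise:
Z[0] = 5·(9) + 4·(-1) = 41
Z[1] = 5·(4.5000+0.8660i) + 4·(-0.5000+0.8660i) = 20.5000+7.7940i
Z[2] = 5·(4.5000-0.8660i) + 4·(-2.5000-0.8660i) = 12.5000-7.7940i
Z[3] = 5·(-9) + 4·(-5) = -65
Z[4] = 5·(4.5000+0.8660i) + 4·(-2.5000+0.8660i) = 12.5000+7.7940i
Z[5] = 5·(4.5000-0.8660i) + 4·(-0.5000-0.8660i) = 20.5000-7.7940i

DFT(5x + 4y) = 5·X + 4·Y = [41, 20.5000+7.7940i, 12.5000-7.7940i, -65, 12.5000+7.7940i, 20.5000-7.7940i]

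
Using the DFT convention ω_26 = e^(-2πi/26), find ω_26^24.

ω_26^24 = e^(-2πi·24/26)
= cos(-2π·24/26) + i·sin(-2π·24/26)
= cos(-48π/26) + i·sin(-48π/26)

ω_26^24 = cos(-48π/26) + i·sin(-48π/26) = 0.8855+0.4647i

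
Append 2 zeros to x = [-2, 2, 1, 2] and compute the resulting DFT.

Original 4-point DFT: [3, -3, -5, -3]
Zero-padded 6-point DFT provides frequency interpolation.

DFT_6([x, 0, ...]) = [3, -3.5000-2.5981i, -1.5000-0.8660i, -5, -1.5000+0.8660i, -3.5000+2.5981i]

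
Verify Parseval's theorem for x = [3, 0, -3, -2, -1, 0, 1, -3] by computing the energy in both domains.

Time domain:
Σ|x[n]|² = |3|² + |0|² + |-3|² + |-2|² + |-1|² + |0|² + |1|² + |-3|² = 33.0000

Frequency domain:
(1/8)Σ|X[k]|² = (1/8)(|-5|² + |3.2929+3.2929i|² + |4-5i|² + |4.7071-4.7071i|² + |5|² + |4.7071+4.7071i|² + |4+5i|² + |3.2929-3.2929i|²) = (1/8)·264.0000 = 33.0000

Both sides agree, confirming Parseval's theorem.

Σ|x[n]|² = (1/N)Σ|X[k]|² = 33.0000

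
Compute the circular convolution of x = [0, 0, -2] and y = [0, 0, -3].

(x ⊛ y)[n] = Σ(m=0 to 2) x[m] · y[(n-m) mod 3]

Computing each output sample:
(x ⊛ y)[0] = 0
(x ⊛ y)[1] = 6
(x ⊛ y)[2] = 0

x ⊛ y = [0, 6, 0]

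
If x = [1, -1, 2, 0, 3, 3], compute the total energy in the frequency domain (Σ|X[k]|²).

Parseval: Σ|x[n]|² = (1/N)Σ|X[k]|², so Σ|X[k]|² = N·Σ|x[n]|² = 6·24.0000

Σ|X[k]|² = N·Σ|x[n]|² = 6·24.0000 = 144.0000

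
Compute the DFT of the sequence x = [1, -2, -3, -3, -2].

X[k] = Σ(n=0 to 4) x[n] · ω_5^(nk)
where ω_5 = e^(-2πi/5)

Computing each X[k]:
X[0] = -9
X[1] = 4.6180
X[2] = 2.3820
X[3] = 2.3820
X[4] = 4.6180

X = [-9, 4.6180, 2.3820, 2.3820, 4.6180]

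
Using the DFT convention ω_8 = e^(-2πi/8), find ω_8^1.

ω_8^1 = e^(-2πi·1/8)
= cos(-2π·1/8) + i·sin(-2π·1/8)
= cos(-2π/8) + i·sin(-2π/8)

ω_8^1 = cos(-2π/8) + i·sin(-2π/8) = 0.7071-0.7071i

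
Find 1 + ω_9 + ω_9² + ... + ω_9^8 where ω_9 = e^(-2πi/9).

Sum of all nth roots of unity equals 0 for n > 1 (geometric series with r ≠ 1).

0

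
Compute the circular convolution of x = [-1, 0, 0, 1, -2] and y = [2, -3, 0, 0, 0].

(x ⊛ y)[n] = Σ(m=0 to 4) x[m] · y[(n-m) mod 5]

Computing each output sample:
(x ⊛ y)[0] = 4
(x ⊛ y)[1] = 3
(x ⊛ y)[2] = 0
(x ⊛ y)[3] = 2
(x ⊛ y)[4] = -7

x ⊛ y = [4, 3, 0, 2, -7]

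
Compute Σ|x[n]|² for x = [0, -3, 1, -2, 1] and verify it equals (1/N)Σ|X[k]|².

Time domain:
Σ|x[n]|² = |0|² + |-3|² + |1|² + |-2|² + |1|² = 15.0000

Frequency domain:
(1/5)Σ|X[k]|² = (1/5)(|-3|² + |0.1910+2.0409i|² + |1.3090+5.2043i|² + |1.3090-5.2043i|² + |0.1910-2.0409i|²) = (1/5)·75.0000 = 15.0000

Both sides agree, confirming Parseval's theorem.

Σ|x[n]|² = (1/N)Σ|X[k]|² = 15.0000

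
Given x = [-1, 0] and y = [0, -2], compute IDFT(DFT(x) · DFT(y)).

(x ⊛ y)[n] = Σ(m=0 to 1) x[m] · y[(n-m) mod 2]

Computing each output sample:
(x ⊛ y)[0] = 0
(x ⊛ y)[1] = 2

x ⊛ y = [0, 2]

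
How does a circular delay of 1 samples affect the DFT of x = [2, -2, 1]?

Time shift by 1: X_shifted[k] = ω_3^(1k) · X[k]
Shifted x = [1, 2, -2]

DFT(x[n-1]) = [1, 1.0000-3.4641i, 1.0000+3.4641i]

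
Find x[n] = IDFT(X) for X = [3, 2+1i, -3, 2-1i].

x[n] = (1/4) Σ(k=0 to 3) X[k] · e^(2πikn/4)

Computing each x[n]:
x[0] = 1
x[1] = 1
x[2] = -1
x[3] = 2

x = [1, 1, -1, 2]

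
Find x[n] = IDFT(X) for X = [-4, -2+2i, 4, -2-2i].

x[n] = (1/4) Σ(k=0 to 3) X[k] · e^(2πikn/4)

Computing each x[n]:
x[0] = -1
x[1] = -3
x[2] = 1
x[3] = -1

x = [-1, -3, 1, -1]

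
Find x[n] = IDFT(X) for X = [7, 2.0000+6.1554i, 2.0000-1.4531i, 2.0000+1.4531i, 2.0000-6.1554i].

x[n] = (1/5) Σ(k=0 to 4) X[k] · e^(2πikn/5)

Computing each x[n]:
x[0] = 3
x[1] = -1
x[2] = -1
x[3] = 3
x[4] = 3

x = [3, -1, -1, 3, 3]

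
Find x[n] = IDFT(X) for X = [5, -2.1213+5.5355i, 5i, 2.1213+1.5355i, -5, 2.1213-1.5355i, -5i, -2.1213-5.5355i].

x[n] = (1/8) Σ(k=0 to 7) X[k] · e^(2πikn/8)

Computing each x[n]:
x[0] = 0
x[1] = -2
x[2] = -1
x[3] = 2
x[4] = 0
x[5] = 2
x[6] = 1
x[7] = 3

x = [0, -2, -1, 2, 0, 2, 1, 3]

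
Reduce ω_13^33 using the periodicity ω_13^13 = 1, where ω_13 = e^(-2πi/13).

Since ω_13^13 = 1, powers reduce modulo 13.
33 mod 13 = 7
So ω_13^33 = ω_13^7 = e^(-2πi·7/13)

ω_13^33 = ω_13^7 = -0.9709+0.2393i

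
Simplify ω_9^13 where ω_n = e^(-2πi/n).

Since ω_9^9 = 1, powers reduce modulo 9.
13 mod 9 = 4
So ω_9^13 = ω_9^4 = e^(-2πi·4/9)

ω_9^13 = ω_9^4 = -0.9397-0.3420i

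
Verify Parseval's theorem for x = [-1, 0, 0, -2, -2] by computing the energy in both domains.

Time domain:
Σ|x[n]|² = |-1|² + |0|² + |0|² + |-2|² + |-2|² = 9.0000

Frequency domain:
(1/5)Σ|X[k]|² = (1/5)(|-5|² + |-3.0777i|² + |0.7265i|² + |-0.7265i|² + |3.0777i|²) = (1/5)·45.0000 = 9.0000

Both sides agree, confirming Parseval's theorem.

Σ|x[n]|² = (1/N)Σ|X[k]|² = 9.0000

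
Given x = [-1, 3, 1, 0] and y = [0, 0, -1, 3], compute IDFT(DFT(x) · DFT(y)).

(x ⊛ y)[n] = Σ(m=0 to 3) x[m] · y[(n-m) mod 4]

Computing each output sample:
(x ⊛ y)[0] = 8
(x ⊛ y)[1] = 3
(x ⊛ y)[2] = 1
(x ⊛ y)[3] = -6

x ⊛ y = [8, 3, 1, -6]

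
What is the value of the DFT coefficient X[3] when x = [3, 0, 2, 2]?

X[3] = Σ(n=0 to 3) x[n] · ω_4^(3n) where ω_4 = e^(-2πi/4)
= (3)·ω_4^0 + (0)·ω_4^3 + (2)·ω_4^6 + (2)·ω_4^9

X[3] = 1-2i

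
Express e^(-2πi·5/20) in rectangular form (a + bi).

ω_20^5 = e^(-2πi·5/20)
= cos(-2π·5/20) + i·sin(-2π·5/20)
= cos(-10π/20) + i·sin(-10π/20)

ω_20^5 = cos(-10π/20) + i·sin(-10π/20) = -1i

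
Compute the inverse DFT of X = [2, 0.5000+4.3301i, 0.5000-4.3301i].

x[n] = (1/3) Σ(k=0 to 2) X[k] · e^(2πikn/3)

Computing each x[n]:
x[0] = 1
x[1] = -2
x[2] = 3

x = [1, -2, 3]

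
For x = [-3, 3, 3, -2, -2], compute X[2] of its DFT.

X[2] = Σ(n=0 to 4) x[n] · ω_5^(2n) where ω_5 = e^(-2πi/5)
= (-3)·ω_5^0 + (3)·ω_5^2 + (3)·ω_5^4 + (-2)·ω_5^6 + (-2)·ω_5^8

X[2] = -3.5000+1.8164i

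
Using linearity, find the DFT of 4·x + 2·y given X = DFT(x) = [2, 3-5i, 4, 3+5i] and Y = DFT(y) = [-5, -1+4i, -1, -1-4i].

By linearity: DFT(4x + 2y) = 4·DFT(x) + 2·DFT(y)
= 4·[2, 3-5i, 4, 3+5i] + 2·[-5, -1+4i, -1, -1-4i]

Computing element-wise:
Z[0] = 4·(2) + 2·(-5) = -2
Z[1] = 4·(3-5i) + 2·(-1+4i) = 10-12i
Z[2] = 4·(4) + 2·(-1) = 14
Z[3] = 4·(3+5i) + 2·(-1-4i) = 10+12i

DFT(4x + 2y) = 4·X + 2·Y = [-2, 10-12i, 14, 10+12i]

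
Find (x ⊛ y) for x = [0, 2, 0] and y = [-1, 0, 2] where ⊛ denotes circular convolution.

(x ⊛ y)[n] = Σ(m=0 to 2) x[m] · y[(n-m) mod 3]

Computing each output sample:
(x ⊛ y)[0] = 4
(x ⊛ y)[1] = -2
(x ⊛ y)[2] = 0

x ⊛ y = [4, -2, 0]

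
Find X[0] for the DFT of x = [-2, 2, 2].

X[0] = Σ(n=0 to 2) x[n] · ω_3^0 = Σ x[n]
= (-2) + (2) + (2)

X[0] = 2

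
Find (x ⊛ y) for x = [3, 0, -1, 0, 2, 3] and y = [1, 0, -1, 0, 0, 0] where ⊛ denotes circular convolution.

(x ⊛ y)[n] = Σ(m=0 to 5) x[m] · y[(n-m) mod 6]

Computing each output sample:
(x ⊛ y)[0] = 1
(x ⊛ y)[1] = -3
(x ⊛ y)[2] = -4
(x ⊛ y)[3] = 0
(x ⊛ y)[4] = 3
(x ⊛ y)[5] = 3

x ⊛ y = [1, -3, -4, 0, 3, 3]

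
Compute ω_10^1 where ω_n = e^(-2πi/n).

ω_10^1 = e^(-2πi·1/10)
= cos(-2π·1/10) + i·sin(-2π·1/10)
= cos(-2π/10) + i·sin(-2π/10)

ω_10^1 = cos(-2π/10) + i·sin(-2π/10) = 0.8090-0.5878i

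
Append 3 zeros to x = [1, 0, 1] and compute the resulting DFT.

Original 3-point DFT: [2, 0.5000+0.8660i, 0.5000-0.8660i]
Zero-padded 6-point DFT provides frequency interpolation.

DFT_6([x, 0, ...]) = [2, 0.5000-0.8660i, 0.5000+0.8660i, 2, 0.5000-0.8660i, 0.5000+0.8660i]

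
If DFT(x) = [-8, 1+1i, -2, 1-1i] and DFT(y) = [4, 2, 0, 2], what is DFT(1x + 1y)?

By linearity: DFT(1x + 1y) = 1·DFT(x) + 1·DFT(y)
= 1·[-8, 1+1i, -2, 1-1i] + 1·[4, 2, 0, 2]

Computing element-wise:
Z[0] = 1·(-8) + 1·(4) = -4
Z[1] = 1·(1+1i) + 1·(2) = 3+1i
Z[2] = 1·(-2) + 1·(0) = -2
Z[3] = 1·(1-1i) + 1·(2) = 3-1i

DFT(1x + 1y) = 1·X + 1·Y = [-4, 3+1i, -2, 3-1i]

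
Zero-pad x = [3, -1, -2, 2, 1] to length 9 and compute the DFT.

Original 5-point DFT: [3, 3.0000+4.2533i, 3.0000-2.6287i, 3.0000+2.6287i, 3.0000-4.2533i]
Zero-padded 9-point DFT provides frequency interpolation.

DFT_9([x, 0, ...]) = [3, -0.0530+0.5383i, 4.4718+4.0437i, 6.0000-1.7321i, 1.5813-1.6908i, 1.5813+1.6908i, 6.0000+1.7321i, 4.4718-4.0437i, -0.0530-0.5383i]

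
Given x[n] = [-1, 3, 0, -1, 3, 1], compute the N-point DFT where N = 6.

X[k] = Σ(n=0 to 5) x[n] · ω_6^(nk)
where ω_6 = e^(-2πi/6)

Computing each X[k]:
X[0] = 5
X[1] = 0.5000+0.8660i
X[2] = -5.5000-4.3301i
X[3] = -1
X[4] = -5.5000+4.3301i
X[5] = 0.5000-0.8660i

X = [5, 0.5000+0.8660i, -5.5000-4.3301i, -1, -5.5000+4.3301i, 0.5000-0.8660i]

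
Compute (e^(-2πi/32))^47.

Since ω_32^32 = 1, powers reduce modulo 32.
47 mod 32 = 15
So ω_32^47 = ω_32^15 = e^(-2πi·15/32)

ω_32^47 = ω_32^15 = -0.9808-0.1951i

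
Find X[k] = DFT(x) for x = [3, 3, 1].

X[k] = Σ(n=0 to 2) x[n] · ω_3^(nk)
where ω_3 = e^(-2πi/3)

Computing each X[k]:
X[0] = 7
X[1] = 1.0000-1.7321i
X[2] = 1.0000+1.7321i

X = [7, 1.0000-1.7321i, 1.0000+1.7321i]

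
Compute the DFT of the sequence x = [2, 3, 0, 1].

X[k] = Σ(n=0 to 3) x[n] · ω_4^(nk)
where ω_4 = e^(-2πi/4)

Computing each X[k]:
X[0] = 6
X[1] = 2-2i
X[2] = -2
X[3] = 2+2i

X = [6, 2-2i, -2, 2+2i]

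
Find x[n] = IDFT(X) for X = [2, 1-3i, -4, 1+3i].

x[n] = (1/4) Σ(k=0 to 3) X[k] · e^(2πikn/4)

Computing each x[n]:
x[0] = 0
x[1] = 3
x[2] = -1
x[3] = 0

x = [0, 3, -1, 0]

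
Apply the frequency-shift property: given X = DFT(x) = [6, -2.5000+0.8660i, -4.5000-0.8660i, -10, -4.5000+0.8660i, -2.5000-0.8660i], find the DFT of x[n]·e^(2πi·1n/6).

Modulation property: DFT(ω_6^(-1n)·x[n]) = X[(k-1) mod 6], so circularly shift X by 1 positions.

X[k-1] = [-2.5000-0.8660i, 6, -2.5000+0.8660i, -4.5000-0.8660i, -10, -4.5000+0.8660i]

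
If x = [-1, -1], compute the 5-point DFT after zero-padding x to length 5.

Original 2-point DFT: [-2, 0]
Zero-padded 5-point DFT provides frequency interpolation.

DFT_5([x, 0, ...]) = [-2, -1.3090+0.9511i, -0.1910+0.5878i, -0.1910-0.5878i, -1.3090-0.9511i]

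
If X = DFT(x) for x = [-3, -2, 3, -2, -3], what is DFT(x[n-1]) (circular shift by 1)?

Time shift by 1: X_shifted[k] = ω_5^(1k) · X[k]
Shifted x = [-3, -3, -2, 3, -2]

DFT(x[n-1]) = [-7, -5.3541+3.8900i, 1.3541-4.1675i, 1.3541+4.1675i, -5.3541-3.8900i]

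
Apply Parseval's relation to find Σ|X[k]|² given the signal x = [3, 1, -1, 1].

Parseval: Σ|x[n]|² = (1/N)Σ|X[k]|², so Σ|X[k]|² = N·Σ|x[n]|² = 4·12.0000

Σ|X[k]|² = N·Σ|x[n]|² = 4·12.0000 = 48.0000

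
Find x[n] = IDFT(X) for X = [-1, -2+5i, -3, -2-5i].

x[n] = (1/4) Σ(k=0 to 3) X[k] · e^(2πikn/4)

Computing each x[n]:
x[0] = -2
x[1] = -2
x[2] = 0
x[3] = 3

x = [-2, -2, 0, 3]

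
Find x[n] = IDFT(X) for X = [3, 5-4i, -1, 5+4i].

x[n] = (1/4) Σ(k=0 to 3) X[k] · e^(2πikn/4)

Computing each x[n]:
x[0] = 3
x[1] = 3
x[2] = -2
x[3] = -1

x = [3, 3, -2, -1]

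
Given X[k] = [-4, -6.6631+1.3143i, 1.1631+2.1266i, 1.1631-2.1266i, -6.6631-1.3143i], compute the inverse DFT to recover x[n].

x[n] = (1/5) Σ(k=0 to 4) X[k] · e^(2πikn/5)

Computing each x[n]:
x[0] = -3
x[1] = -3
x[2] = 2
x[3] = 1
x[4] = -1

x = [-3, -3, 2, 1, -1]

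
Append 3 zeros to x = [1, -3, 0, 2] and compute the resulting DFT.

Original 4-point DFT: [0, 1+5i, 2, 1-5i]
Zero-padded 7-point DFT provides frequency interpolation.

DFT_7([x, 0, ...]) = [0, -2.6724+1.4777i, 2.9145+4.4884i, 3.2579-0.6482i, 3.2579+0.6482i, 2.9145-4.4884i, -2.6724-1.4777i]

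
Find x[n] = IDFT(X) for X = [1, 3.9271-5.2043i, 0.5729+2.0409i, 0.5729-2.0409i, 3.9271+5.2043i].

x[n] = (1/5) Σ(k=0 to 4) X[k] · e^(2πikn/5)

Computing each x[n]:
x[0] = 2
x[1] = 2
x[2] = 1
x[3] = -3
x[4] = -1

x = [2, 2, 1, -3, -1]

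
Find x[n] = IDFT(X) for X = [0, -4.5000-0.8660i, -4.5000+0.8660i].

x[n] = (1/3) Σ(k=0 to 2) X[k] · e^(2πikn/3)

Computing each x[n]:
x[0] = -3
x[1] = 2
x[2] = 1

x = [-3, 2, 1]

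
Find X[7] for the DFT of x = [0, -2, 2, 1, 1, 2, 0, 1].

X[7] = Σ(n=0 to 7) x[n] · ω_8^(7n) where ω_8 = e^(-2πi/8)
= (0)·ω_8^0 + (-2)·ω_8^7 + (2)·ω_8^14 + (1)·ω_8^21 + (1)·ω_8^28 + (2)·ω_8^35 + (0)·ω_8^42 + (1)·ω_8^49

X[7] = -3.8284-0.8284i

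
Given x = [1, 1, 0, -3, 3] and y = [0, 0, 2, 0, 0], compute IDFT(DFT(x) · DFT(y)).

(x ⊛ y)[n] = Σ(m=0 to 4) x[m] · y[(n-m) mod 5]

Computing each output sample:
(x ⊛ y)[0] = -6
(x ⊛ y)[1] = 6
(x ⊛ y)[2] = 2
(x ⊛ y)[3] = 2
(x ⊛ y)[4] = 0

x ⊛ y = [-6, 6, 2, 2, 0]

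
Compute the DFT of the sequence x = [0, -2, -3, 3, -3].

X[k] = Σ(n=0 to 4) x[n] · ω_5^(nk)
where ω_5 = e^(-2πi/5)

Computing each X[k]:
X[0] = -5
X[1] = -1.5451+2.5757i
X[2] = 4.0451-6.2941i
X[3] = 4.0451+6.2941i
X[4] = -1.5451-2.5757i

X = [-5, -1.5451+2.5757i, 4.0451-6.2941i, 4.0451+6.2941i, -1.5451-2.5757i]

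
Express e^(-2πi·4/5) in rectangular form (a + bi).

ω_5^4 = e^(-2πi·4/5)
= cos(-2π·4/5) + i·sin(-2π·4/5)
= cos(-8π/5) + i·sin(-8π/5)

ω_5^4 = cos(-8π/5) + i·sin(-8π/5) = 0.3090+0.9511i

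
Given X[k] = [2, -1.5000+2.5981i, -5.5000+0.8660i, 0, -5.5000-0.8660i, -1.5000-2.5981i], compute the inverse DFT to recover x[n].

x[n] = (1/6) Σ(k=0 to 5) X[k] · e^(2πikn/6)

Computing each x[n]:
x[0] = -2
x[1] = 0
x[2] = 1
x[3] = -1
x[4] = 2
x[5] = 2

x = [-2, 0, 1, -1, 2, 2]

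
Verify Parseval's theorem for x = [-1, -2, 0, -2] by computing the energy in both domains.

Time domain:
Σ|x[n]|² = |-1|² + |-2|² + |0|² + |-2|² = 9.0000

Frequency domain:
(1/4)Σ|X[k]|² = (1/4)(|-5|² + |-1|² + |3|² + |-1|²) = (1/4)·36.0000 = 9.0000

Both sides agree, confirming Parseval's theorem.

Σ|x[n]|² = (1/N)Σ|X[k]|² = 9.0000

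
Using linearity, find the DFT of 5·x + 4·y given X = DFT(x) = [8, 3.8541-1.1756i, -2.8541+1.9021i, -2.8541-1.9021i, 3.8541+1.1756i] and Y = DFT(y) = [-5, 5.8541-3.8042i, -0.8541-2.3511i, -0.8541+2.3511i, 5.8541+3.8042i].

By linearity: DFT(5x + 4y) = 5·DFT(x) + 4·DFT(y)
= 5·[8, 3.8541-1.1756i, -2.8541+1.9021i, -2.8541-1.9021i, 3.8541+1.1756i] + 4·[-5, 5.8541-3.8042i, -0.8541-2.3511i, -0.8541+2.3511i, 5.8541+3.8042i]

Computing element-wise:
Z[0] = 5·(8) + 4·(-5) = 20
Z[1] = 5·(3.8541-1.1756i) + 4·(5.8541-3.8042i) = 42.6869-21.0948i
Z[2] = 5·(-2.8541+1.9021i) + 4·(-0.8541-2.3511i) = -17.6869+0.1061i
Z[3] = 5·(-2.8541-1.9021i) + 4·(-0.8541+2.3511i) = -17.6869-0.1061i
Z[4] = 5·(3.8541+1.1756i) + 4·(5.8541+3.8042i) = 42.6869+21.0948i

DFT(5x + 4y) = 5·X + 4·Y = [20, 42.6869-21.0948i, -17.6869+0.1061i, -17.6869-0.1061i, 42.6869+21.0948i]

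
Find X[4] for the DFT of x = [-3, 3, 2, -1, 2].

X[4] = Σ(n=0 to 4) x[n] · ω_5^(4n) where ω_5 = e^(-2πi/5)
= (-3)·ω_5^0 + (3)·ω_5^4 + (2)·ω_5^8 + (-1)·ω_5^12 + (2)·ω_5^16

X[4] = -2.2639+2.7144i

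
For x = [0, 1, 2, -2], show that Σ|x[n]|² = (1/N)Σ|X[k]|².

Time domain:
Σ|x[n]|² = |0|² + |1|² + |2|² + |-2|² = 9.0000

Frequency domain:
(1/4)Σ|X[k]|² = (1/4)(|1|² + |-2-3i|² + |3|² + |-2+3i|²) = (1/4)·36.0000 = 9.0000

Both sides agree, confirming Parseval's theorem.

Σ|x[n]|² = (1/N)Σ|X[k]|² = 9.0000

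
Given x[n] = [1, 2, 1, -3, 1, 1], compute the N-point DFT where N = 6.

X[k] = Σ(n=0 to 5) x[n] · ω_6^(nk)
where ω_6 = e^(-2πi/6)

Computing each X[k]:
X[0] = 3
X[1] = 4.5000-0.8660i
X[2] = -4.5000-0.8660i
X[3] = 3
X[4] = -4.5000+0.8660i
X[5] = 4.5000+0.8660i

X = [3, 4.5000-0.8660i, -4.5000-0.8660i, 3, -4.5000+0.8660i, 4.5000+0.8660i]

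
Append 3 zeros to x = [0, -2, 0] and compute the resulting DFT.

Original 3-point DFT: [-2, 1.0000+1.7321i, 1.0000-1.7321i]
Zero-padded 6-point DFT provides frequency interpolation.

DFT_6([x, 0, ...]) = [-2, -1.0000+1.7321i, 1.0000+1.7321i, 2, 1.0000-1.7321i, -1.0000-1.7321i]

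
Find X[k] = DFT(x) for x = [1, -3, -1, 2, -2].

X[k] = Σ(n=0 to 4) x[n] · ω_5^(nk)
where ω_5 = e^(-2πi/5)

Computing each X[k]:
X[0] = -3
X[1] = -1.3541+2.7144i
X[2] = 5.3541-2.2654i
X[3] = 5.3541+2.2654i
X[4] = -1.3541-2.7144i

X = [-3, -1.3541+2.7144i, 5.3541-2.2654i, 5.3541+2.2654i, -1.3541-2.7144i]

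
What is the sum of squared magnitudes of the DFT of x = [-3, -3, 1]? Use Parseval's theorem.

Parseval: Σ|x[n]|² = (1/N)Σ|X[k]|², so Σ|X[k]|² = N·Σ|x[n]|² = 3·19.0000

Σ|X[k]|² = N·Σ|x[n]|² = 3·19.0000 = 57.0000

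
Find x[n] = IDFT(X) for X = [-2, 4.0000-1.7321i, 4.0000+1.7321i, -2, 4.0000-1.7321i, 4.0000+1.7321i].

x[n] = (1/6) Σ(k=0 to 5) X[k] · e^(2πikn/6)

Computing each x[n]:
x[0] = 2
x[1] = 0
x[2] = -1
x[3] = 0
x[4] = -3
x[5] = 0

x = [2, 0, -1, 0, -3, 0]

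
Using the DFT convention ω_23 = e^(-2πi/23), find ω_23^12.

ω_23^12 = e^(-2πi·12/23)
= cos(-2π·12/23) + i·sin(-2π·12/23)
= cos(-24π/23) + i·sin(-24π/23)

ω_23^12 = cos(-24π/23) + i·sin(-24π/23) = -0.9907+0.1362i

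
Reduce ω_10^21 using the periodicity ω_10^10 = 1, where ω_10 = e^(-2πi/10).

Since ω_10^10 = 1, powers reduce modulo 10.
21 mod 10 = 1
So ω_10^21 = ω_10^1 = e^(-2πi·1/10)

ω_10^21 = ω_10^1 = 0.8090-0.5878i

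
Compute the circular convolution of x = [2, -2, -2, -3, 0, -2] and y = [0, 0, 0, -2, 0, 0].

(x ⊛ y)[n] = Σ(m=0 to 5) x[m] · y[(n-m) mod 6]

Computing each output sample:
(x ⊛ y)[0] = 6
(x ⊛ y)[1] = 0
(x ⊛ y)[2] = 4
(x ⊛ y)[3] = -4
(x ⊛ y)[4] = 4
(x ⊛ y)[5] = 4

x ⊛ y = [6, 0, 4, -4, 4, 4]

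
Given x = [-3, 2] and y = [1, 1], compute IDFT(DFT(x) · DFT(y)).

(x ⊛ y)[n] = Σ(m=0 to 1) x[m] · y[(n-m) mod 2]

Computing each output sample:
(x ⊛ y)[0] = -1
(x ⊛ y)[1] = -1

x ⊛ y = [-1, -1]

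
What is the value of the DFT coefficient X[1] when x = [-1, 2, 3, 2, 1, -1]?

X[1] = Σ(n=0 to 5) x[n] · ω_6^(1n) where ω_6 = e^(-2πi/6)
= (-1)·ω_6^0 + (2)·ω_6^1 + (3)·ω_6^2 + (2)·ω_6^3 + (1)·ω_6^4 + (-1)·ω_6^5

X[1] = -4.5000-4.3301i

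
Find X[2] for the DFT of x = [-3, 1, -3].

X[2] = Σ(n=0 to 2) x[n] · ω_3^(2n) where ω_3 = e^(-2πi/3)
= (-3)·ω_3^0 + (1)·ω_3^2 + (-3)·ω_3^4

X[2] = -2.0000+3.4641i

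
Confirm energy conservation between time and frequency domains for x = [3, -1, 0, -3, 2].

Time domain:
Σ|x[n]|² = |3|² + |-1|² + |0|² + |-3|² + |2|² = 23.0000

Frequency domain:
(1/5)Σ|X[k]|² = (1/5)(|1|² + |5.7361+1.0898i|² + |1.2639+4.6165i|² + |1.2639-4.6165i|² + |5.7361-1.0898i|²) = (1/5)·115.0000 = 23.0000

Both sides agree, confirming Parseval's theorem.

Σ|x[n]|² = (1/N)Σ|X[k]|² = 23.0000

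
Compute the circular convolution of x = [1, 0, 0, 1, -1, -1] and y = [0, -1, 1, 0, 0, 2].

(x ⊛ y)[n] = Σ(m=0 to 5) x[m] · y[(n-m) mod 6]

Computing each output sample:
(x ⊛ y)[0] = 0
(x ⊛ y)[1] = -2
(x ⊛ y)[2] = 3
(x ⊛ y)[3] = -2
(x ⊛ y)[4] = -3
(x ⊛ y)[5] = 4

x ⊛ y = [0, -2, 3, -2, -3, 4]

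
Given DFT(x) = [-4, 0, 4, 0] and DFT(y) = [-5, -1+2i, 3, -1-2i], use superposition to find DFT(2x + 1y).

By linearity: DFT(2x + 1y) = 2·DFT(x) + 1·DFT(y)
= 2·[-4, 0, 4, 0] + 1·[-5, -1+2i, 3, -1-2i]

Computing element-wise:
Z[0] = 2·(-4) + 1·(-5) = -13
Z[1] = 2·(0) + 1·(-1+2i) = -1+2i
Z[2] = 2·(4) + 1·(3) = 11
Z[3] = 2·(0) + 1·(-1-2i) = -1-2i

DFT(2x + 1y) = 2·X + 1·Y = [-13, -1+2i, 11, -1-2i]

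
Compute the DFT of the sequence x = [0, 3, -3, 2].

X[k] = Σ(n=0 to 3) x[n] · ω_4^(nk)
where ω_4 = e^(-2πi/4)

Computing each X[k]:
X[0] = 2
X[1] = 3-1i
X[2] = -8
X[3] = 3+1i

X = [2, 3-1i, -8, 3+1i]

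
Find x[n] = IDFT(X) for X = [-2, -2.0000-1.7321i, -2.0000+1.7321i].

x[n] = (1/3) Σ(k=0 to 2) X[k] · e^(2πikn/3)

Computing each x[n]:
x[0] = -2
x[1] = 1
x[2] = -1

x = [-2, 1, -1]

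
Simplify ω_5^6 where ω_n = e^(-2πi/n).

Since ω_5^5 = 1, powers reduce modulo 5.
6 mod 5 = 1
So ω_5^6 = ω_5^1 = e^(-2πi·1/5)

ω_5^6 = ω_5^1 = 0.3090-0.9511i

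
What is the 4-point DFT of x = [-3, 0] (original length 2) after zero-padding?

Original 2-point DFT: [-3, -3]
Zero-padded 4-point DFT provides frequency interpolation.

DFT_4([x, 0, ...]) = [-3, -3, -3, -3]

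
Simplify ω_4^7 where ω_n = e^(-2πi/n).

Since ω_4^4 = 1, powers reduce modulo 4.
7 mod 4 = 3
So ω_4^7 = ω_4^3 = e^(-2πi·3/4)

ω_4^7 = ω_4^3 = 1i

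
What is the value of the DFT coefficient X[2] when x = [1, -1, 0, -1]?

X[2] = Σ(n=0 to 3) x[n] · ω_4^(2n) where ω_4 = e^(-2πi/4)
= (1)·ω_4^0 + (-1)·ω_4^2 + (0)·ω_4^4 + (-1)·ω_4^6

X[2] = 3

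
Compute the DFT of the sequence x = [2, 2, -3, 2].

X[k] = Σ(n=0 to 3) x[n] · ω_4^(nk)
where ω_4 = e^(-2πi/4)

Computing each X[k]:
X[0] = 3
X[1] = 5
X[2] = -5
X[3] = 5

X = [3, 5, -5, 5]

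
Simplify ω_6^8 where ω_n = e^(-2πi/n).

Since ω_6^6 = 1, powers reduce modulo 6.
8 mod 6 = 2
So ω_6^8 = ω_6^2 = e^(-2πi·2/6)

ω_6^8 = ω_6^2 = -0.5000-0.8660i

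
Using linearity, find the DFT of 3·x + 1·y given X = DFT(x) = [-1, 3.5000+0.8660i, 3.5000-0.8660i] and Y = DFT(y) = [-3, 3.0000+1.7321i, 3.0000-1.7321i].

By linearity: DFT(3x + 1y) = 3·DFT(x) + 1·DFT(y)
= 3·[-1, 3.5000+0.8660i, 3.5000-0.8660i] + 1·[-3, 3.0000+1.7321i, 3.0000-1.7321i]

Computing element-wise:
Z[0] = 3·(-1) + 1·(-3) = -6
Z[1] = 3·(3.5000+0.8660i) + 1·(3.0000+1.7321i) = 13.5000+4.3301i
Z[2] = 3·(3.5000-0.8660i) + 1·(3.0000-1.7321i) = 13.5000-4.3301i

DFT(3x + 1y) = 3·X + 1·Y = [-6, 13.5000+4.3301i, 13.5000-4.3301i]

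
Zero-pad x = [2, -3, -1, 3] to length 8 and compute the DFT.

Original 4-point DFT: [1, 3+6i, 1, 3-6i]
Zero-padded 8-point DFT provides frequency interpolation.

DFT_8([x, 0, ...]) = [1, -2.2426+1.0000i, 3+6i, 6.2426-1.0000i, 1, 6.2426+1.0000i, 3-6i, -2.2426-1.0000i]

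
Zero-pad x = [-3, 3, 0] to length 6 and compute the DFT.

Original 3-point DFT: [0, -4.5000-2.5981i, -4.5000+2.5981i]
Zero-padded 6-point DFT provides frequency interpolation.

DFT_6([x, 0, ...]) = [0, -1.5000-2.5981i, -4.5000-2.5981i, -6, -4.5000+2.5981i, -1.5000+2.5981i]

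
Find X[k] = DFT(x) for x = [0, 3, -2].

X[k] = Σ(n=0 to 2) x[n] · ω_3^(nk)
where ω_3 = e^(-2πi/3)

Computing each X[k]:
X[0] = 1
X[1] = -0.5000-4.3301i
X[2] = -0.5000+4.3301i

X = [1, -0.5000-4.3301i, -0.5000+4.3301i]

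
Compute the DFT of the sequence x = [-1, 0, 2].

X[k] = Σ(n=0 to 2) x[n] · ω_3^(nk)
where ω_3 = e^(-2πi/3)

Computing each X[k]:
X[0] = 1
X[1] = -2.0000+1.7321i
X[2] = -2.0000-1.7321i

X = [1, -2.0000+1.7321i, -2.0000-1.7321i]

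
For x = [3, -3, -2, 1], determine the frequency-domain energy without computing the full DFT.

Parseval: Σ|x[n]|² = (1/N)Σ|X[k]|², so Σ|X[k]|² = N·Σ|x[n]|² = 4·23.0000

Σ|X[k]|² = N·Σ|x[n]|² = 4·23.0000 = 92.0000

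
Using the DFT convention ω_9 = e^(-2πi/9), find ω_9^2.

ω_9^2 = e^(-2πi·2/9)
= cos(-2π·2/9) + i·sin(-2π·2/9)
= cos(-4π/9) + i·sin(-4π/9)

ω_9^2 = cos(-4π/9) + i·sin(-4π/9) = 0.1736-0.9848i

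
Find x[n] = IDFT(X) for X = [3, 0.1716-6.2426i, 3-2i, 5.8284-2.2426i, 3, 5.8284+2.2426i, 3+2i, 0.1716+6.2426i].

x[n] = (1/8) Σ(k=0 to 7) X[k] · e^(2πikn/8)

Computing each x[n]:
x[0] = 3
x[1] = 1
x[2] = 1
x[3] = 2
x[4] = 0
x[5] = 0
x[6] = -1
x[7] = -3

x = [3, 1, 1, 2, 0, 0, -1, -3]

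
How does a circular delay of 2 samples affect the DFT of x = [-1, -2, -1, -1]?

Time shift by 2: X_shifted[k] = ω_4^(2k) · X[k]
Shifted x = [-1, -1, -1, -2]

DFT(x[n-2]) = [-5, -1i, 1, 1i]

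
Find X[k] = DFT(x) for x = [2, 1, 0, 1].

X[k] = Σ(n=0 to 3) x[n] · ω_4^(nk)
where ω_4 = e^(-2πi/4)

Computing each X[k]:
X[0] = 4
X[1] = 2
X[2] = 0
X[3] = 2

X = [4, 2, 0, 2]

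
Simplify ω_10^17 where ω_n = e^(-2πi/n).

Since ω_10^10 = 1, powers reduce modulo 10.
17 mod 10 = 7
So ω_10^17 = ω_10^7 = e^(-2πi·7/10)

ω_10^17 = ω_10^7 = -0.3090+0.9511i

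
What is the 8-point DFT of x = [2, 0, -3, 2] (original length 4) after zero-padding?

Original 4-point DFT: [1, 5+2i, -3, 5-2i]
Zero-padded 8-point DFT provides frequency interpolation.

DFT_8([x, 0, ...]) = [1, 0.5858+1.5858i, 5+2i, 3.4142-4.4142i, -3, 3.4142+4.4142i, 5-2i, 0.5858-1.5858i]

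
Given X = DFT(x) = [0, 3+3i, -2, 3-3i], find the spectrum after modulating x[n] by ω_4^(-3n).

Modulation property: DFT(ω_4^(-3n)·x[n]) = X[(k-3) mod 4], so circularly shift X by 3 positions.

X[k-3] = [3+3i, -2, 3-3i, 0]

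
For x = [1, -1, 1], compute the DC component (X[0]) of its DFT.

X[0] = Σ(n=0 to 2) x[n] · ω_3^0 = Σ x[n]
= (1) + (-1) + (1)

X[0] = 1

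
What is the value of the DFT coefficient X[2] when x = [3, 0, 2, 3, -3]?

X[2] = Σ(n=0 to 4) x[n] · ω_5^(2n) where ω_5 = e^(-2πi/5)
= (3)·ω_5^0 + (0)·ω_5^2 + (2)·ω_5^4 + (3)·ω_5^6 + (-3)·ω_5^8

X[2] = 6.9721-2.7144i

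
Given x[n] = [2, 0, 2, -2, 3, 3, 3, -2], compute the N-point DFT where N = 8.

X[k] = Σ(n=0 to 7) x[n] · ω_8^(nk)
where ω_8 = e^(-2πi/8)

Computing each X[k]:
X[0] = 9
X[1] = -3.1213+3.1213i
X[2] = -7i
X[3] = 1.1213+1.1213i
X[4] = 11
X[5] = 1.1213-1.1213i
X[6] = 7i
X[7] = -3.1213-3.1213i

X = [9, -3.1213+3.1213i, -7i, 1.1213+1.1213i, 11, 1.1213-1.1213i, 7i, -3.1213-3.1213i]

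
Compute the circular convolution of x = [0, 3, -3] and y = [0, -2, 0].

(x ⊛ y)[n] = Σ(m=0 to 2) x[m] · y[(n-m) mod 3]

Computing each output sample:
(x ⊛ y)[0] = 6
(x ⊛ y)[1] = 0
(x ⊛ y)[2] = -6

x ⊛ y = [6, 0, -6]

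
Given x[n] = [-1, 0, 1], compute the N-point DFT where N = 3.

X[k] = Σ(n=0 to 2) x[n] · ω_3^(nk)
where ω_3 = e^(-2πi/3)

Computing each X[k]:
X[0] = 0
X[1] = -1.5000+0.8660i
X[2] = -1.5000-0.8660i

X = [0, -1.5000+0.8660i, -1.5000-0.8660i]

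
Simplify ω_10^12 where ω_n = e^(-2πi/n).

Since ω_10^10 = 1, powers reduce modulo 10.
12 mod 10 = 2
So ω_10^12 = ω_10^2 = e^(-2πi·2/10)

ω_10^12 = ω_10^2 = 0.3090-0.9511i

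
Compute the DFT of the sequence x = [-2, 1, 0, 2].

X[k] = Σ(n=0 to 3) x[n] · ω_4^(nk)
where ω_4 = e^(-2πi/4)

Computing each X[k]:
X[0] = 1
X[1] = -2+1i
X[2] = -5
X[3] = -2-1i

X = [1, -2+1i, -5, -2-1i]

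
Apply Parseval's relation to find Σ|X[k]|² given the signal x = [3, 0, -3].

Parseval: Σ|x[n]|² = (1/N)Σ|X[k]|², so Σ|X[k]|² = N·Σ|x[n]|² = 3·18.0000

Σ|X[k]|² = N·Σ|x[n]|² = 3·18.0000 = 54.0000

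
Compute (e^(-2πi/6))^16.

Since ω_6^6 = 1, powers reduce modulo 6.
16 mod 6 = 4
So ω_6^16 = ω_6^4 = e^(-2πi·4/6)

ω_6^16 = ω_6^4 = -0.5000+0.8660i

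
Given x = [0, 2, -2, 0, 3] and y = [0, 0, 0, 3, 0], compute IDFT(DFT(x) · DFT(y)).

(x ⊛ y)[n] = Σ(m=0 to 4) x[m] · y[(n-m) mod 5]

Computing each output sample:
(x ⊛ y)[0] = -6
(x ⊛ y)[1] = 0
(x ⊛ y)[2] = 9
(x ⊛ y)[3] = 0
(x ⊛ y)[4] = 6

x ⊛ y = [-6, 0, 9, 0, 6]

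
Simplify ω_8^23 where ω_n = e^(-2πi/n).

Since ω_8^8 = 1, powers reduce modulo 8.
23 mod 8 = 7
So ω_8^23 = ω_8^7 = e^(-2πi·7/8)

ω_8^23 = ω_8^7 = 0.7071+0.7071i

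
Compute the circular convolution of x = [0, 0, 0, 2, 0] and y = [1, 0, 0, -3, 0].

(x ⊛ y)[n] = Σ(m=0 to 4) x[m] · y[(n-m) mod 5]

Computing each output sample:
(x ⊛ y)[0] = 0
(x ⊛ y)[1] = -6
(x ⊛ y)[2] = 0
(x ⊛ y)[3] = 2
(x ⊛ y)[4] = 0

x ⊛ y = [0, -6, 0, 2, 0]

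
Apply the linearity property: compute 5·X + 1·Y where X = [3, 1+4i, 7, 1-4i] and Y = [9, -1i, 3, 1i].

By linearity: DFT(5x + 1y) = 5·DFT(x) + 1·DFT(y)
= 5·[3, 1+4i, 7, 1-4i] + 1·[9, -1i, 3, 1i]

Computing element-wise:
Z[0] = 5·(3) + 1·(9) = 24
Z[1] = 5·(1+4i) + 1·(-1i) = 5+19i
Z[2] = 5·(7) + 1·(3) = 38
Z[3] = 5·(1-4i) + 1·(1i) = 5-19i

DFT(5x + 1y) = 5·X + 1·Y = [24, 5+19i, 38, 5-19i]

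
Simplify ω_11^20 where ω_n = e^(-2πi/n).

Since ω_11^11 = 1, powers reduce modulo 11.
20 mod 11 = 9
So ω_11^20 = ω_11^9 = e^(-2πi·9/11)

ω_11^20 = ω_11^9 = 0.4154+0.9096i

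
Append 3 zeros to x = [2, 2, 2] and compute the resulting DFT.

Original 3-point DFT: [6, 0, 0]
Zero-padded 6-point DFT provides frequency interpolation.

DFT_6([x, 0, ...]) = [6, 2.0000-3.4641i, 0, 2, 0, 2.0000+3.4641i]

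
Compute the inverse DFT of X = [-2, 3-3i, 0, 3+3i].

x[n] = (1/4) Σ(k=0 to 3) X[k] · e^(2πikn/4)

Computing each x[n]:
x[0] = 1
x[1] = 1
x[2] = -2
x[3] = -2

x = [1, 1, -2, -2]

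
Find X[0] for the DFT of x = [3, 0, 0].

X[0] = Σ(n=0 to 2) x[n] · ω_3^0 = Σ x[n]
= (3) + (0) + (0)

X[0] = 3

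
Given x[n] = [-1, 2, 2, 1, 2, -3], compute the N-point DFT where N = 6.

X[k] = Σ(n=0 to 5) x[n] · ω_6^(nk)
where ω_6 = e^(-2πi/6)

Computing each X[k]:
X[0] = 3
X[1] = -4.5000-4.3301i
X[2] = -1.5000-4.3301i
X[3] = 3
X[4] = -1.5000+4.3301i
X[5] = -4.5000+4.3301i

X = [3, -4.5000-4.3301i, -1.5000-4.3301i, 3, -1.5000+4.3301i, -4.5000+4.3301i]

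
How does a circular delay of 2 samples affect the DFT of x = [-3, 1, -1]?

Time shift by 2: X_shifted[k] = ω_3^(2k) · X[k]
Shifted x = [1, -1, -3]

DFT(x[n-2]) = [-3, 3.0000-1.7321i, 3.0000+1.7321i]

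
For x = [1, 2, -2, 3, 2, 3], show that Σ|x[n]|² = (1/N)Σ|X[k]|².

Time domain:
Σ|x[n]|² = |1|² + |2|² + |-2|² + |3|² + |2|² + |3|² = 31.0000

Frequency domain:
(1/6)Σ|X[k]|² = (1/6)(|9|² + |0.5000+4.3301i|² + |1.5000-2.5981i|² + |-7|² + |1.5000+2.5981i|² + |0.5000-4.3301i|²) = (1/6)·186.0000 = 31.0000

Both sides agree, confirming Parseval's theorem.

Σ|x[n]|² = (1/N)Σ|X[k]|² = 31.0000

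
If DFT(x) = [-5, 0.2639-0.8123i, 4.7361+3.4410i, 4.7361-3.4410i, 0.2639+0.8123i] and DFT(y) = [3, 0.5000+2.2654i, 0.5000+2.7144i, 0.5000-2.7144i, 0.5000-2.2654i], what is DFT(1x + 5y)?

By linearity: DFT(1x + 5y) = 1·DFT(x) + 5·DFT(y)
= 1·[-5, 0.2639-0.8123i, 4.7361+3.4410i, 4.7361-3.4410i, 0.2639+0.8123i] + 5·[3, 0.5000+2.2654i, 0.5000+2.7144i, 0.5000-2.7144i, 0.5000-2.2654i]

Computing element-wise:
Z[0] = 1·(-5) + 5·(3) = 10
Z[1] = 1·(0.2639-0.8123i) + 5·(0.5000+2.2654i) = 2.7639+10.5147i
Z[2] = 1·(4.7361+3.4410i) + 5·(0.5000+2.7144i) = 7.2361+17.0130i
Z[3] = 1·(4.7361-3.4410i) + 5·(0.5000-2.7144i) = 7.2361-17.0130i
Z[4] = 1·(0.2639+0.8123i) + 5·(0.5000-2.2654i) = 2.7639-10.5147i

DFT(1x + 5y) = 1·X + 5·Y = [10, 2.7639+10.5147i, 7.2361+17.0130i, 7.2361-17.0130i, 2.7639-10.5147i]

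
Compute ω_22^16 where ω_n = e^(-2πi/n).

ω_22^16 = e^(-2πi·16/22)
= cos(-2π·16/22) + i·sin(-2π·16/22)
= cos(-32π/22) + i·sin(-32π/22)

ω_22^16 = cos(-32π/22) + i·sin(-32π/22) = -0.1423+0.9898i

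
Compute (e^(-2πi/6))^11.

Since ω_6^6 = 1, powers reduce modulo 6.
11 mod 6 = 5
So ω_6^11 = ω_6^5 = e^(-2πi·5/6)

ω_6^11 = ω_6^5 = 0.5000+0.8660i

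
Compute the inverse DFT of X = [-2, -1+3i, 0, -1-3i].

x[n] = (1/4) Σ(k=0 to 3) X[k] · e^(2πikn/4)

Computing each x[n]:
x[0] = -1
x[1] = -2
x[2] = 0
x[3] = 1

x = [-1, -2, 0, 1]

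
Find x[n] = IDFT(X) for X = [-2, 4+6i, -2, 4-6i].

x[n] = (1/4) Σ(k=0 to 3) X[k] · e^(2πikn/4)

Computing each x[n]:
x[0] = 1
x[1] = -3
x[2] = -3
x[3] = 3

x = [1, -3, -3, 3]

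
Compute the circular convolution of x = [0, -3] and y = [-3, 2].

(x ⊛ y)[n] = Σ(m=0 to 1) x[m] · y[(n-m) mod 2]

Computing each output sample:
(x ⊛ y)[0] = -6
(x ⊛ y)[1] = 9

x ⊛ y = [-6, 9]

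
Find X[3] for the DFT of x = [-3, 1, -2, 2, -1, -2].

X[3] = Σ(n=0 to 5) x[n] · ω_6^(3n) where ω_6 = e^(-2πi/6)
= (-3)·ω_6^0 + (1)·ω_6^3 + (-2)·ω_6^6 + (2)·ω_6^9 + (-1)·ω_6^12 + (-2)·ω_6^15

X[3] = -7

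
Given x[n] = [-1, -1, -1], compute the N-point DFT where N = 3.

X[k] = Σ(n=0 to 2) x[n] · ω_3^(nk)
where ω_3 = e^(-2πi/3)

Computing each X[k]:
X[0] = -3
X[1] = 0
X[2] = 0

X = [-3, 0, 0]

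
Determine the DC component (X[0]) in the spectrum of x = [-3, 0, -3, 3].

X[0] = Σ(n=0 to 3) x[n] · ω_4^0 = Σ x[n]
= (-3) + (0) + (-3) + (3)

X[0] = -3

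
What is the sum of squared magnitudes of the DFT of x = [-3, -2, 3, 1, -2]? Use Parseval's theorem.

Parseval: Σ|x[n]|² = (1/N)Σ|X[k]|², so Σ|X[k]|² = N·Σ|x[n]|² = 5·27.0000

Σ|X[k]|² = N·Σ|x[n]|² = 5·27.0000 = 135.0000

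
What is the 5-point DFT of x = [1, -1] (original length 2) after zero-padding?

Original 2-point DFT: [0, 2]
Zero-padded 5-point DFT provides frequency interpolation.

DFT_5([x, 0, ...]) = [0, 0.6910+0.9511i, 1.8090+0.5878i, 1.8090-0.5878i, 0.6910-0.9511i]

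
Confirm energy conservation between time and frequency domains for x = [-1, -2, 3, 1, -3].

Time domain:
Σ|x[n]|² = |-1|² + |-2|² + |3|² + |1|² + |-3|² = 24.0000

Frequency domain:
(1/5)Σ|X[k]|² = (1/5)(|-2|² + |-5.7812-2.1266i|² + |4.2812+1.3143i|² + |4.2812-1.3143i|² + |-5.7812+2.1266i|²) = (1/5)·120.0000 = 24.0000

Both sides agree, confirming Parseval's theorem.

Σ|x[n]|² = (1/N)Σ|X[k]|² = 24.0000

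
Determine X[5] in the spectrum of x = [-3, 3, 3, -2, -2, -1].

X[5] = Σ(n=0 to 5) x[n] · ω_6^(5n) where ω_6 = e^(-2πi/6)
= (-3)·ω_6^0 + (3)·ω_6^5 + (3)·ω_6^10 + (-2)·ω_6^15 + (-2)·ω_6^20 + (-1)·ω_6^25

X[5] = -0.5000+7.7942i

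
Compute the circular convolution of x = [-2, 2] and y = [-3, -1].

(x ⊛ y)[n] = Σ(m=0 to 1) x[m] · y[(n-m) mod 2]

Computing each output sample:
(x ⊛ y)[0] = 4
(x ⊛ y)[1] = -4

x ⊛ y = [4, -4]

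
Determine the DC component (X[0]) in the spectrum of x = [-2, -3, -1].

X[0] = Σ(n=0 to 2) x[n] · ω_3^0 = Σ x[n]
= (-2) + (-3) + (-1)

X[0] = -6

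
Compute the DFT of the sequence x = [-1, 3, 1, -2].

X[k] = Σ(n=0 to 3) x[n] · ω_4^(nk)
where ω_4 = e^(-2πi/4)

Computing each X[k]:
X[0] = 1
X[1] = -2-5i
X[2] = -1
X[3] = -2+5i

X = [1, -2-5i, -1, -2+5i]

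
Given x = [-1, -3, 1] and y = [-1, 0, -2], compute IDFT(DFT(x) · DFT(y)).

(x ⊛ y)[n] = Σ(m=0 to 2) x[m] · y[(n-m) mod 3]

Computing each output sample:
(x ⊛ y)[0] = 7
(x ⊛ y)[1] = 1
(x ⊛ y)[2] = 1

x ⊛ y = [7, 1, 1]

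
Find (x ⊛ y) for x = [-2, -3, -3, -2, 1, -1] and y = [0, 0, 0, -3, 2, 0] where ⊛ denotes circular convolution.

(x ⊛ y)[n] = Σ(m=0 to 5) x[m] · y[(n-m) mod 6]

Computing each output sample:
(x ⊛ y)[0] = 0
(x ⊛ y)[1] = -7
(x ⊛ y)[2] = 5
(x ⊛ y)[3] = 4
(x ⊛ y)[4] = 5
(x ⊛ y)[5] = 3

x ⊛ y = [0, -7, 5, 4, 5, 3]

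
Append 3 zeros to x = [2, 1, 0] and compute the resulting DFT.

Original 3-point DFT: [3, 1.5000-0.8660i, 1.5000+0.8660i]
Zero-padded 6-point DFT provides frequency interpolation.

DFT_6([x, 0, ...]) = [3, 2.5000-0.8660i, 1.5000-0.8660i, 1, 1.5000+0.8660i, 2.5000+0.8660i]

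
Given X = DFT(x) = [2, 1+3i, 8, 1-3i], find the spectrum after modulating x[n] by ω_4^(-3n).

Modulation property: DFT(ω_4^(-3n)·x[n]) = X[(k-3) mod 4], so circularly shift X by 3 positions.

X[k-3] = [1+3i, 8, 1-3i, 2]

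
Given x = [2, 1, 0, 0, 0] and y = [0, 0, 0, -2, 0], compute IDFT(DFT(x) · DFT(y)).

(x ⊛ y)[n] = Σ(m=0 to 4) x[m] · y[(n-m) mod 5]

Computing each output sample:
(x ⊛ y)[0] = 0
(x ⊛ y)[1] = 0
(x ⊛ y)[2] = 0
(x ⊛ y)[3] = -4
(x ⊛ y)[4] = -2

x ⊛ y = [0, 0, 0, -4, -2]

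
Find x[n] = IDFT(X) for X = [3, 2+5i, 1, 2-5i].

x[n] = (1/4) Σ(k=0 to 3) X[k] · e^(2πikn/4)

Computing each x[n]:
x[0] = 2
x[1] = -2
x[2] = 0
x[3] = 3

x = [2, -2, 0, 3]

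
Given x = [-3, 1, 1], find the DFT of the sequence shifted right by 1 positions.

Time shift by 1: X_shifted[k] = ω_3^(1k) · X[k]
Shifted x = [1, -3, 1]

DFT(x[n-1]) = [-1, 2.0000+3.4641i, 2.0000-3.4641i]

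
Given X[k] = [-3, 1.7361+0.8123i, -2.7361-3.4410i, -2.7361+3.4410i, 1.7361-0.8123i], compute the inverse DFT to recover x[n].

x[n] = (1/5) Σ(k=0 to 4) X[k] · e^(2πikn/5)

Computing each x[n]:
x[0] = -1
x[1] = 1
x[2] = -3
x[3] = 0
x[4] = 0

x = [-1, 1, -3, 0, 0]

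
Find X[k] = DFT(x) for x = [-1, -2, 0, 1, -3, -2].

X[k] = Σ(n=0 to 5) x[n] · ω_6^(nk)
where ω_6 = e^(-2πi/6)

Computing each X[k]:
X[0] = -7
X[1] = -2.5000-2.5981i
X[2] = 3.5000+2.5981i
X[3] = -1
X[4] = 3.5000-2.5981i
X[5] = -2.5000+2.5981i

X = [-7, -2.5000-2.5981i, 3.5000+2.5981i, -1, 3.5000-2.5981i, -2.5000+2.5981i]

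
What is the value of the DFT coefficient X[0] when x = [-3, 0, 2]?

X[0] = Σ(n=0 to 2) x[n] · ω_3^0 = Σ x[n]
= (-3) + (0) + (2)

X[0] = -1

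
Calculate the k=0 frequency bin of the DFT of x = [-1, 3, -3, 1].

X[0] = Σ(n=0 to 3) x[n] · ω_4^0 = Σ x[n]
= (-1) + (3) + (-3) + (1)

X[0] = 0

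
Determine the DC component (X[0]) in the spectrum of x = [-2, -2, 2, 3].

X[0] = Σ(n=0 to 3) x[n] · ω_4^0 = Σ x[n]
= (-2) + (-2) + (2) + (3)

X[0] = 1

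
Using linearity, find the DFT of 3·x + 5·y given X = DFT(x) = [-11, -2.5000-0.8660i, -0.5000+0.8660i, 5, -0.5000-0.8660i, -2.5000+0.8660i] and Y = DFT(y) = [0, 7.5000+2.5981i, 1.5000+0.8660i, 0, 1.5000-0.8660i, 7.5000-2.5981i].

By linearity: DFT(3x + 5y) = 3·DFT(x) + 5·DFT(y)
= 3·[-11, -2.5000-0.8660i, -0.5000+0.8660i, 5, -0.5000-0.8660i, -2.5000+0.8660i] + 5·[0, 7.5000+2.5981i, 1.5000+0.8660i, 0, 1.5000-0.8660i, 7.5000-2.5981i]

Computing element-wise:
Z[0] = 3·(-11) + 5·(0) = -33
Z[1] = 3·(-2.5000-0.8660i) + 5·(7.5000+2.5981i) = 30.0000+10.3925i
Z[2] = 3·(-0.5000+0.8660i) + 5·(1.5000+0.8660i) = 6.0000+6.9280i
Z[3] = 3·(5) + 5·(0) = 15
Z[4] = 3·(-0.5000-0.8660i) + 5·(1.5000-0.8660i) = 6.0000-6.9280i
Z[5] = 3·(-2.5000+0.8660i) + 5·(7.5000-2.5981i) = 30.0000-10.3925i

DFT(3x + 5y) = 3·X + 5·Y = [-33, 30.0000+10.3925i, 6.0000+6.9280i, 15, 6.0000-6.9280i, 30.0000-10.3925i]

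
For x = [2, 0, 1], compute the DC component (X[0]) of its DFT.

X[0] = Σ(n=0 to 2) x[n] · ω_3^0 = Σ x[n]
= (2) + (0) + (1)

X[0] = 3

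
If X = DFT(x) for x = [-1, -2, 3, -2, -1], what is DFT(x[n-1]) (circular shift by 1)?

Time shift by 1: X_shifted[k] = ω_5^(1k) · X[k]
Shifted x = [-1, -1, -2, 3, -2]

DFT(x[n-1]) = [-3, -2.7361+1.9879i, 1.7361-5.3431i, 1.7361+5.3431i, -2.7361-1.9879i]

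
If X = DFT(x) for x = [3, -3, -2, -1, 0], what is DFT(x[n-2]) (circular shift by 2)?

Time shift by 2: X_shifted[k] = ω_5^(2k) · X[k]
Shifted x = [-1, 0, 3, -3, -2]

DFT(x[n-2]) = [-3, -1.6180-5.4288i, 0.6180+4.5308i, 0.6180-4.5308i, -1.6180+5.4288i]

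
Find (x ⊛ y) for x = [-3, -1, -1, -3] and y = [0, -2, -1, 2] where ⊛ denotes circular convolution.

(x ⊛ y)[n] = Σ(m=0 to 3) x[m] · y[(n-m) mod 4]

Computing each output sample:
(x ⊛ y)[0] = 5
(x ⊛ y)[1] = 7
(x ⊛ y)[2] = -1
(x ⊛ y)[3] = -3

x ⊛ y = [5, 7, -1, -3]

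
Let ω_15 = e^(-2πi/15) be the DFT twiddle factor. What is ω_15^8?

ω_15^8 = e^(-2πi·8/15)
= cos(-2π·8/15) + i·sin(-2π·8/15)
= cos(-16π/15) + i·sin(-16π/15)

ω_15^8 = cos(-16π/15) + i·sin(-16π/15) = -0.9781+0.2079i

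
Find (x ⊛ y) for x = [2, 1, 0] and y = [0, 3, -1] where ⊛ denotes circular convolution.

(x ⊛ y)[n] = Σ(m=0 to 2) x[m] · y[(n-m) mod 3]

Computing each output sample:
(x ⊛ y)[0] = -1
(x ⊛ y)[1] = 6
(x ⊛ y)[2] = 1

x ⊛ y = [-1, 6, 1]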